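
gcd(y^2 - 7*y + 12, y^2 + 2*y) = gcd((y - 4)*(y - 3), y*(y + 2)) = 1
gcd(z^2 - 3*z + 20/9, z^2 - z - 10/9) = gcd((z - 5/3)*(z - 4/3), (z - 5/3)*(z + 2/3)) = z - 5/3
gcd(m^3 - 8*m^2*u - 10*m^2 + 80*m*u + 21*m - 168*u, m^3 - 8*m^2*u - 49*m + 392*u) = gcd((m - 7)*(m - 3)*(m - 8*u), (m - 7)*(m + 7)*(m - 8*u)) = -m^2 + 8*m*u + 7*m - 56*u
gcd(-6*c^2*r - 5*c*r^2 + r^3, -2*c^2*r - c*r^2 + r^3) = c*r + r^2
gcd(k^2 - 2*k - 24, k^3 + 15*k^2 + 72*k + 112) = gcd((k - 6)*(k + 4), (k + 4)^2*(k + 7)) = k + 4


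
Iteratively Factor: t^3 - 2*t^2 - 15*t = (t + 3)*(t^2 - 5*t) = t*(t + 3)*(t - 5)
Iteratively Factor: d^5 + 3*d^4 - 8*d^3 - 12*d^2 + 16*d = (d - 1)*(d^4 + 4*d^3 - 4*d^2 - 16*d) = d*(d - 1)*(d^3 + 4*d^2 - 4*d - 16) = d*(d - 2)*(d - 1)*(d^2 + 6*d + 8) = d*(d - 2)*(d - 1)*(d + 2)*(d + 4)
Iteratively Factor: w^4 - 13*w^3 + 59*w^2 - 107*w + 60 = (w - 3)*(w^3 - 10*w^2 + 29*w - 20) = (w - 4)*(w - 3)*(w^2 - 6*w + 5) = (w - 4)*(w - 3)*(w - 1)*(w - 5)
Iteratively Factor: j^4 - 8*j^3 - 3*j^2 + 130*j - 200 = (j - 5)*(j^3 - 3*j^2 - 18*j + 40) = (j - 5)*(j + 4)*(j^2 - 7*j + 10) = (j - 5)*(j - 2)*(j + 4)*(j - 5)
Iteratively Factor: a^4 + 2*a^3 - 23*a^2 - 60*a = (a)*(a^3 + 2*a^2 - 23*a - 60) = a*(a + 4)*(a^2 - 2*a - 15) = a*(a + 3)*(a + 4)*(a - 5)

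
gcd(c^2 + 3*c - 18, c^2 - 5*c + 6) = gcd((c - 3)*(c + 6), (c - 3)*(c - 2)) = c - 3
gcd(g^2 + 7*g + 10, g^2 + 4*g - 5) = g + 5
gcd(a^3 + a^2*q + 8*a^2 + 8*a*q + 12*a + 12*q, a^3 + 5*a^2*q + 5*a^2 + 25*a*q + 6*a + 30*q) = a + 2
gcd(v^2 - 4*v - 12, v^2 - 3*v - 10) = v + 2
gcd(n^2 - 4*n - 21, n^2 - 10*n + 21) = n - 7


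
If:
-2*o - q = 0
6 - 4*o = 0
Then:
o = 3/2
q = -3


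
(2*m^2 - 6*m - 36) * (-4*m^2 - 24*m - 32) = -8*m^4 - 24*m^3 + 224*m^2 + 1056*m + 1152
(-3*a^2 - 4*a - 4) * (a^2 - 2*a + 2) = -3*a^4 + 2*a^3 - 2*a^2 - 8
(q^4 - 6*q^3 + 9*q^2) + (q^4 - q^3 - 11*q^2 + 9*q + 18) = 2*q^4 - 7*q^3 - 2*q^2 + 9*q + 18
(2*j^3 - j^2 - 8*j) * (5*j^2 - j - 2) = 10*j^5 - 7*j^4 - 43*j^3 + 10*j^2 + 16*j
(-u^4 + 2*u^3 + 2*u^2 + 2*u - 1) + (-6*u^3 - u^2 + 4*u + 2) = -u^4 - 4*u^3 + u^2 + 6*u + 1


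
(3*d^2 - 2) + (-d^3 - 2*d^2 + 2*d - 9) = -d^3 + d^2 + 2*d - 11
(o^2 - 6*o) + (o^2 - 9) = 2*o^2 - 6*o - 9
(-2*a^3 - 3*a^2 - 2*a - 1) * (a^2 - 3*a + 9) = -2*a^5 + 3*a^4 - 11*a^3 - 22*a^2 - 15*a - 9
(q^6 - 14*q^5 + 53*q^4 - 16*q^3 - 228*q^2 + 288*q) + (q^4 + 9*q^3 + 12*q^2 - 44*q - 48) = q^6 - 14*q^5 + 54*q^4 - 7*q^3 - 216*q^2 + 244*q - 48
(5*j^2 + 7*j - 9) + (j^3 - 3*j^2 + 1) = j^3 + 2*j^2 + 7*j - 8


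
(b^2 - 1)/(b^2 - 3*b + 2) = (b + 1)/(b - 2)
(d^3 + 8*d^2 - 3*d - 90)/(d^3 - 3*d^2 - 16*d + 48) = (d^2 + 11*d + 30)/(d^2 - 16)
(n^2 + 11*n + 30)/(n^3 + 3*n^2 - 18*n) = (n + 5)/(n*(n - 3))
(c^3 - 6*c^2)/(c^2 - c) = c*(c - 6)/(c - 1)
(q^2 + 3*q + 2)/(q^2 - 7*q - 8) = (q + 2)/(q - 8)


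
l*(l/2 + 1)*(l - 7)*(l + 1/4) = l^4/2 - 19*l^3/8 - 61*l^2/8 - 7*l/4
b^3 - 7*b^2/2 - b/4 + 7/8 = (b - 7/2)*(b - 1/2)*(b + 1/2)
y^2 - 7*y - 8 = (y - 8)*(y + 1)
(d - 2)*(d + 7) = d^2 + 5*d - 14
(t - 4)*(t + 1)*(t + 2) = t^3 - t^2 - 10*t - 8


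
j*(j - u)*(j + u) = j^3 - j*u^2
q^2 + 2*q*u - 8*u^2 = (q - 2*u)*(q + 4*u)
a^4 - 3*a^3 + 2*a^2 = a^2*(a - 2)*(a - 1)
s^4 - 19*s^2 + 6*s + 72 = (s - 3)^2*(s + 2)*(s + 4)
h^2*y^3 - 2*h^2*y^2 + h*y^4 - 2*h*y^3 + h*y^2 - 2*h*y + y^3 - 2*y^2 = y*(h + y)*(y - 2)*(h*y + 1)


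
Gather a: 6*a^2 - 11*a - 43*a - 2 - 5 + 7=6*a^2 - 54*a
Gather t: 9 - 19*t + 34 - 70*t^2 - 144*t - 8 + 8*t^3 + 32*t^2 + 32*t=8*t^3 - 38*t^2 - 131*t + 35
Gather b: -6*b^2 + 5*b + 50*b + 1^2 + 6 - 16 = -6*b^2 + 55*b - 9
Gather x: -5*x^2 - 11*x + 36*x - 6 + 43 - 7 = -5*x^2 + 25*x + 30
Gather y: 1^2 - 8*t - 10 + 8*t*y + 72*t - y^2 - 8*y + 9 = 64*t - y^2 + y*(8*t - 8)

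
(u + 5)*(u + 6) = u^2 + 11*u + 30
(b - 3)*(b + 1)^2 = b^3 - b^2 - 5*b - 3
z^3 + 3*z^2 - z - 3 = (z - 1)*(z + 1)*(z + 3)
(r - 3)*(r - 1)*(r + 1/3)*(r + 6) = r^4 + 7*r^3/3 - 61*r^2/3 + 11*r + 6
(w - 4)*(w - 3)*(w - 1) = w^3 - 8*w^2 + 19*w - 12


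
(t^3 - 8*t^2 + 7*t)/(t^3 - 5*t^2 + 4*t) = (t - 7)/(t - 4)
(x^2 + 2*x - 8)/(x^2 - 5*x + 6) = (x + 4)/(x - 3)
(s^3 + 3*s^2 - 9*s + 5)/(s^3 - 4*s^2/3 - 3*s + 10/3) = 3*(s^2 + 4*s - 5)/(3*s^2 - s - 10)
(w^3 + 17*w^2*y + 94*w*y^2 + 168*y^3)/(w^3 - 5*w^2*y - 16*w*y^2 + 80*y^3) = (w^2 + 13*w*y + 42*y^2)/(w^2 - 9*w*y + 20*y^2)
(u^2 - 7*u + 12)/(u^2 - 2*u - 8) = (u - 3)/(u + 2)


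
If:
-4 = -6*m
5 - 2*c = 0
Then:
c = 5/2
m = 2/3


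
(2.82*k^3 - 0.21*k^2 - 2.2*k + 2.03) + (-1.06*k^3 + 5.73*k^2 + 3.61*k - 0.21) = 1.76*k^3 + 5.52*k^2 + 1.41*k + 1.82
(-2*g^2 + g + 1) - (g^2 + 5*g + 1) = -3*g^2 - 4*g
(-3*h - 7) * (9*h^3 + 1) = -27*h^4 - 63*h^3 - 3*h - 7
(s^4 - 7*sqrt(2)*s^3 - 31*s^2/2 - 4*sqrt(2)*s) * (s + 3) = s^5 - 7*sqrt(2)*s^4 + 3*s^4 - 21*sqrt(2)*s^3 - 31*s^3/2 - 93*s^2/2 - 4*sqrt(2)*s^2 - 12*sqrt(2)*s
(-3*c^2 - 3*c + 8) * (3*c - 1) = -9*c^3 - 6*c^2 + 27*c - 8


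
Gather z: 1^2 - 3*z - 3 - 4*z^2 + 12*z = -4*z^2 + 9*z - 2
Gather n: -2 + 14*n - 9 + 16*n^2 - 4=16*n^2 + 14*n - 15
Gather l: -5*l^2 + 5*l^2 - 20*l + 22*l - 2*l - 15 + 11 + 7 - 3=0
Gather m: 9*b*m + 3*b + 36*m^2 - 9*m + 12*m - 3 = 3*b + 36*m^2 + m*(9*b + 3) - 3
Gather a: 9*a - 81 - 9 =9*a - 90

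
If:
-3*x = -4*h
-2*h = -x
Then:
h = 0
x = 0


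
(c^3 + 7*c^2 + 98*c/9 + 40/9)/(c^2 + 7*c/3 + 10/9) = (3*c^2 + 19*c + 20)/(3*c + 5)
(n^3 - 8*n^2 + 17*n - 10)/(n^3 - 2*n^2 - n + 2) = (n - 5)/(n + 1)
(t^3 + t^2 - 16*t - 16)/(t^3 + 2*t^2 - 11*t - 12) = (t - 4)/(t - 3)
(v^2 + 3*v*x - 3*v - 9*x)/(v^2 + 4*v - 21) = (v + 3*x)/(v + 7)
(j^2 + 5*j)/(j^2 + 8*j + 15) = j/(j + 3)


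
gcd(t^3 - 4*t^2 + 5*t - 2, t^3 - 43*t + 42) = t - 1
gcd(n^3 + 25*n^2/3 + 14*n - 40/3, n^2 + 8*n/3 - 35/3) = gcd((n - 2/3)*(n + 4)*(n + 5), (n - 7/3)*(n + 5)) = n + 5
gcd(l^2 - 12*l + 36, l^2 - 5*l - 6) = l - 6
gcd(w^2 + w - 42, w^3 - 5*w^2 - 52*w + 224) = w + 7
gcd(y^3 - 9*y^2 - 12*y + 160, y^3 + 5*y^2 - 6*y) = 1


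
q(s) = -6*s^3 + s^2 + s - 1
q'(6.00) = -635.00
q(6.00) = -1255.00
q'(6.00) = -635.00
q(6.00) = -1255.00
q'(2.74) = -128.66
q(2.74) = -114.18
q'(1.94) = -62.86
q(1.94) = -39.10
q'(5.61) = -554.28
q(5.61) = -1023.27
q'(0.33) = -0.30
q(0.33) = -0.78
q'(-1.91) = -68.49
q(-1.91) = 42.55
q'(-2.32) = -100.52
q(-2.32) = 76.99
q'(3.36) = -195.49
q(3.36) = -213.95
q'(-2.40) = -107.48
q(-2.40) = 85.30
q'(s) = -18*s^2 + 2*s + 1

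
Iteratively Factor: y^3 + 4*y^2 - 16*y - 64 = (y + 4)*(y^2 - 16) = (y - 4)*(y + 4)*(y + 4)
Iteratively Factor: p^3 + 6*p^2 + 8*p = (p + 2)*(p^2 + 4*p) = p*(p + 2)*(p + 4)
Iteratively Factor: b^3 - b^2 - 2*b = (b - 2)*(b^2 + b) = (b - 2)*(b + 1)*(b)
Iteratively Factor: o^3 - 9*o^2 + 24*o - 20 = (o - 2)*(o^2 - 7*o + 10) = (o - 2)^2*(o - 5)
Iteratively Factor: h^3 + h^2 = (h)*(h^2 + h) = h^2*(h + 1)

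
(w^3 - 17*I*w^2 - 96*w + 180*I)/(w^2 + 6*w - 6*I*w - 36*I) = (w^2 - 11*I*w - 30)/(w + 6)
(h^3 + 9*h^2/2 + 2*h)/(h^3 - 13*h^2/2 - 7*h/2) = (h + 4)/(h - 7)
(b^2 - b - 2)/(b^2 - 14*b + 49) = (b^2 - b - 2)/(b^2 - 14*b + 49)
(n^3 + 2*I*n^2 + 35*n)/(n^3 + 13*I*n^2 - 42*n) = (n - 5*I)/(n + 6*I)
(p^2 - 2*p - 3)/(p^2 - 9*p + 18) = (p + 1)/(p - 6)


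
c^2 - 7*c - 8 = (c - 8)*(c + 1)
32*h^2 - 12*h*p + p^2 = (-8*h + p)*(-4*h + p)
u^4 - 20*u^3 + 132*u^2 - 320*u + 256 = (u - 8)^2*(u - 2)^2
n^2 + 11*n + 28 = (n + 4)*(n + 7)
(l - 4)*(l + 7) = l^2 + 3*l - 28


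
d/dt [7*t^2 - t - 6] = 14*t - 1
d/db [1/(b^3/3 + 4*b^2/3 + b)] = 3*(-3*b^2 - 8*b - 3)/(b^2*(b^2 + 4*b + 3)^2)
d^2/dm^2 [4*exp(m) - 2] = 4*exp(m)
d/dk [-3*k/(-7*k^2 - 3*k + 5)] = 3*(-7*k^2 - 5)/(49*k^4 + 42*k^3 - 61*k^2 - 30*k + 25)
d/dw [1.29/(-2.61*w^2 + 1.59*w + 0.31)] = (6.7338*w - 2.0511)/(-2.61*w^2 + 1.59*w + 0.31)^2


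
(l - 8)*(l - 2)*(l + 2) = l^3 - 8*l^2 - 4*l + 32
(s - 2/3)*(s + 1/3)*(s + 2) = s^3 + 5*s^2/3 - 8*s/9 - 4/9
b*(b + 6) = b^2 + 6*b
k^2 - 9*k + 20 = (k - 5)*(k - 4)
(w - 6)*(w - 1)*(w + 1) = w^3 - 6*w^2 - w + 6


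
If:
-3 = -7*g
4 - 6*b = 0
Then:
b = 2/3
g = 3/7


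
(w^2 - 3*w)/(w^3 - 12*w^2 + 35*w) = (w - 3)/(w^2 - 12*w + 35)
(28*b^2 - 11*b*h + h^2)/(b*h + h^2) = (28*b^2 - 11*b*h + h^2)/(h*(b + h))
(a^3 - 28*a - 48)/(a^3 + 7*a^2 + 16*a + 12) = (a^2 - 2*a - 24)/(a^2 + 5*a + 6)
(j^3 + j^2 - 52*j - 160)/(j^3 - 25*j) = (j^2 - 4*j - 32)/(j*(j - 5))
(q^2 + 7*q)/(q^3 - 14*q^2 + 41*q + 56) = q*(q + 7)/(q^3 - 14*q^2 + 41*q + 56)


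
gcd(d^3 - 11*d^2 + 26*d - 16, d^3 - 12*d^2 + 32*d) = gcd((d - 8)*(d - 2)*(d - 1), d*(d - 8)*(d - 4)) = d - 8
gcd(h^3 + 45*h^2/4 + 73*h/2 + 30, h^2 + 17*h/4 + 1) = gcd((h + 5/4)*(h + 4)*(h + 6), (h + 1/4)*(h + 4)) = h + 4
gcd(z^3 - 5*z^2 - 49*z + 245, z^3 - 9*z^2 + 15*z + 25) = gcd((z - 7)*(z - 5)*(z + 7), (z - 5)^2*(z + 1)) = z - 5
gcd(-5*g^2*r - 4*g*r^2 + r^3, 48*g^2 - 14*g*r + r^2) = 1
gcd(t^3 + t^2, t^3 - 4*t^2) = t^2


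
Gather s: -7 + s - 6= s - 13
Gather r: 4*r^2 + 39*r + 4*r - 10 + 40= 4*r^2 + 43*r + 30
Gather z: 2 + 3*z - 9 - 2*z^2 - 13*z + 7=-2*z^2 - 10*z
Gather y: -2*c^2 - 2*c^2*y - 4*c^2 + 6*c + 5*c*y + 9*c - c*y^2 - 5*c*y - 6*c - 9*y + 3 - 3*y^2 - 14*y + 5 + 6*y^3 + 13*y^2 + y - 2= -6*c^2 + 9*c + 6*y^3 + y^2*(10 - c) + y*(-2*c^2 - 22) + 6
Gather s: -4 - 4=-8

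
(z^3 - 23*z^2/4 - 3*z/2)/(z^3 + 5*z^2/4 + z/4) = (z - 6)/(z + 1)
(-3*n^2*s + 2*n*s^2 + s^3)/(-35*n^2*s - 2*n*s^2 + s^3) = (3*n^2 - 2*n*s - s^2)/(35*n^2 + 2*n*s - s^2)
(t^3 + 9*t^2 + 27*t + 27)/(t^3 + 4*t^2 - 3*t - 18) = (t + 3)/(t - 2)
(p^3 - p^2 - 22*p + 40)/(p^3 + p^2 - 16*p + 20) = (p - 4)/(p - 2)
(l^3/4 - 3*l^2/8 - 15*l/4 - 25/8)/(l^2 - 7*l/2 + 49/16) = 2*(2*l^3 - 3*l^2 - 30*l - 25)/(16*l^2 - 56*l + 49)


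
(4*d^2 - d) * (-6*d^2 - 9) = -24*d^4 + 6*d^3 - 36*d^2 + 9*d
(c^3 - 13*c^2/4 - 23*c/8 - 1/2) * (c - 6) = c^4 - 37*c^3/4 + 133*c^2/8 + 67*c/4 + 3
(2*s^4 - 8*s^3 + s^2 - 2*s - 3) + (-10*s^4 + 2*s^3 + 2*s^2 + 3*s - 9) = -8*s^4 - 6*s^3 + 3*s^2 + s - 12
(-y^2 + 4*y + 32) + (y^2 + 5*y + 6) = 9*y + 38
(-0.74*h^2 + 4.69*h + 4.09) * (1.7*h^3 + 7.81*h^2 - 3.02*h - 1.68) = -1.258*h^5 + 2.1936*h^4 + 45.8167*h^3 + 19.0223*h^2 - 20.231*h - 6.8712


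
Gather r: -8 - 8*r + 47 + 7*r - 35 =4 - r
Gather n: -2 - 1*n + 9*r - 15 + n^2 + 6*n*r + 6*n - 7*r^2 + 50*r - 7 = n^2 + n*(6*r + 5) - 7*r^2 + 59*r - 24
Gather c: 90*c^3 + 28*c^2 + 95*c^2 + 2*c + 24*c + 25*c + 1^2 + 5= 90*c^3 + 123*c^2 + 51*c + 6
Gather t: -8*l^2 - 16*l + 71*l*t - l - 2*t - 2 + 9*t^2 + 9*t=-8*l^2 - 17*l + 9*t^2 + t*(71*l + 7) - 2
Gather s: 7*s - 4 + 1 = 7*s - 3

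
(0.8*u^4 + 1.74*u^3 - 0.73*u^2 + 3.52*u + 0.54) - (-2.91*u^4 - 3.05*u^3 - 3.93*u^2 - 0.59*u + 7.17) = 3.71*u^4 + 4.79*u^3 + 3.2*u^2 + 4.11*u - 6.63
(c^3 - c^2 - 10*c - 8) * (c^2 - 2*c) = c^5 - 3*c^4 - 8*c^3 + 12*c^2 + 16*c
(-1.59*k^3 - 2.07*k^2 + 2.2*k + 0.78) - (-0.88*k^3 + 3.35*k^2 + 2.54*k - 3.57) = -0.71*k^3 - 5.42*k^2 - 0.34*k + 4.35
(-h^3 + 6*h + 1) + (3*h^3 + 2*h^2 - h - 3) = 2*h^3 + 2*h^2 + 5*h - 2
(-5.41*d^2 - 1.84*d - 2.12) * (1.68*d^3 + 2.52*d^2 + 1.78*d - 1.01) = -9.0888*d^5 - 16.7244*d^4 - 17.8282*d^3 - 3.1535*d^2 - 1.9152*d + 2.1412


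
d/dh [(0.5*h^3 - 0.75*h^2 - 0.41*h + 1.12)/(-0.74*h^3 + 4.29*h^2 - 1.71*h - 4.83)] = (1.59*h^4 - 2.3168*h^3 - 1.7172*h^2 - 2.3646*h + 3.8955)/(0.5476*h^6 - 6.3492*h^5 + 20.9349*h^4 - 7.5234*h^3 - 38.5173*h^2 + 16.5186*h + 23.3289)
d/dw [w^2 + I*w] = 2*w + I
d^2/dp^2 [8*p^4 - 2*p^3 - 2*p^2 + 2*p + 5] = 96*p^2 - 12*p - 4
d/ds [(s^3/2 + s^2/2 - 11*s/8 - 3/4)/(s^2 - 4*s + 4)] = (4*s^3 - 24*s^2 - 5*s + 34)/(8*(s^3 - 6*s^2 + 12*s - 8))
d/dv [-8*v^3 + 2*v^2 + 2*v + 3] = -24*v^2 + 4*v + 2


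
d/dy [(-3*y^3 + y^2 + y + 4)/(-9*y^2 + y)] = (27*y^4 - 6*y^3 + 10*y^2 + 72*y - 4)/(y^2*(81*y^2 - 18*y + 1))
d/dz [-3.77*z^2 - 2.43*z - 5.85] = -7.54*z - 2.43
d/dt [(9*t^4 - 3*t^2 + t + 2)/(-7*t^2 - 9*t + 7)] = (-126*t^5 - 243*t^4 + 252*t^3 + 34*t^2 - 14*t + 25)/(49*t^4 + 126*t^3 - 17*t^2 - 126*t + 49)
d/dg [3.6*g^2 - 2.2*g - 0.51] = 7.2*g - 2.2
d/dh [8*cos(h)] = -8*sin(h)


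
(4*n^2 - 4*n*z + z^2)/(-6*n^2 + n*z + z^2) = (-2*n + z)/(3*n + z)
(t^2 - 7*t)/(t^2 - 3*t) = (t - 7)/(t - 3)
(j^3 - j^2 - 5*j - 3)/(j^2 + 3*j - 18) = (j^2 + 2*j + 1)/(j + 6)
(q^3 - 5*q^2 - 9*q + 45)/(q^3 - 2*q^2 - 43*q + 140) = (q^2 - 9)/(q^2 + 3*q - 28)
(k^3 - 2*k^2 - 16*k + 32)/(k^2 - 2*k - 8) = (k^2 + 2*k - 8)/(k + 2)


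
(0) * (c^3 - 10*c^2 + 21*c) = 0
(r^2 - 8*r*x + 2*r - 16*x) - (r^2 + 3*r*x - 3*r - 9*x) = -11*r*x + 5*r - 7*x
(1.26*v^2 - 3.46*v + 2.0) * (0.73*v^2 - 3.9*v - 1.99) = 0.9198*v^4 - 7.4398*v^3 + 12.4466*v^2 - 0.9146*v - 3.98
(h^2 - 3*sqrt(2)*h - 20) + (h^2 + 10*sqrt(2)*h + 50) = 2*h^2 + 7*sqrt(2)*h + 30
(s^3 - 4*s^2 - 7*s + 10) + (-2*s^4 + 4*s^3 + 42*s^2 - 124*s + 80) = -2*s^4 + 5*s^3 + 38*s^2 - 131*s + 90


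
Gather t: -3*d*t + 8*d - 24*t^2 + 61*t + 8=8*d - 24*t^2 + t*(61 - 3*d) + 8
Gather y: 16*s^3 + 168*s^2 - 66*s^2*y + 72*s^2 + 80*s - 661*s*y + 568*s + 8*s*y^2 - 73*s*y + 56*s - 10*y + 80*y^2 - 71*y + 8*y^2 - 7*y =16*s^3 + 240*s^2 + 704*s + y^2*(8*s + 88) + y*(-66*s^2 - 734*s - 88)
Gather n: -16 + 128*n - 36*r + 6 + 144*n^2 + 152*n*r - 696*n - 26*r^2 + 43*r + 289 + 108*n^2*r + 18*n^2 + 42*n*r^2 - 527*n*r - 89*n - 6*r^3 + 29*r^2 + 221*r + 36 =n^2*(108*r + 162) + n*(42*r^2 - 375*r - 657) - 6*r^3 + 3*r^2 + 228*r + 315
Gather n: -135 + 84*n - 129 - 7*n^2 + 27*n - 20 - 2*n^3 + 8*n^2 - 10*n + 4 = -2*n^3 + n^2 + 101*n - 280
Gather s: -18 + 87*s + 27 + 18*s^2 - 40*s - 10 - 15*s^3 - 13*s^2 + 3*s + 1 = -15*s^3 + 5*s^2 + 50*s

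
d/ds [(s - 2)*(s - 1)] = 2*s - 3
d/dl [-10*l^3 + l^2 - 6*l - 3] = -30*l^2 + 2*l - 6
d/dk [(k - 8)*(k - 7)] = 2*k - 15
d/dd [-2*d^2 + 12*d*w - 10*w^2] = -4*d + 12*w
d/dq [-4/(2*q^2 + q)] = 4*(4*q + 1)/(q^2*(2*q + 1)^2)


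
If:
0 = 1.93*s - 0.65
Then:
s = 0.34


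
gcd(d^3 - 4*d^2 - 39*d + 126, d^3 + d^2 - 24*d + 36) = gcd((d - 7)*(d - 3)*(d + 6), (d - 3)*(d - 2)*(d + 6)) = d^2 + 3*d - 18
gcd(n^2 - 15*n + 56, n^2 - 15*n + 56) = n^2 - 15*n + 56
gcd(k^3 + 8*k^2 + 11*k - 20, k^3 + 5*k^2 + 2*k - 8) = k^2 + 3*k - 4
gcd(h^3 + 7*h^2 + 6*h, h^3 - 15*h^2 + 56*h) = h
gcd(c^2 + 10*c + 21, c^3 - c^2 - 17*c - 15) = c + 3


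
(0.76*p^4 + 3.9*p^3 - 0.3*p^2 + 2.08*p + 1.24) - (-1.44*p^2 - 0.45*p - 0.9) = 0.76*p^4 + 3.9*p^3 + 1.14*p^2 + 2.53*p + 2.14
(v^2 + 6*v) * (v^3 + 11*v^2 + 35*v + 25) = v^5 + 17*v^4 + 101*v^3 + 235*v^2 + 150*v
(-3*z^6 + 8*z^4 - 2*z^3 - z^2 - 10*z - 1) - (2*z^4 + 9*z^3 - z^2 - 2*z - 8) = -3*z^6 + 6*z^4 - 11*z^3 - 8*z + 7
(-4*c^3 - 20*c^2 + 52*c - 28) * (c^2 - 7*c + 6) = -4*c^5 + 8*c^4 + 168*c^3 - 512*c^2 + 508*c - 168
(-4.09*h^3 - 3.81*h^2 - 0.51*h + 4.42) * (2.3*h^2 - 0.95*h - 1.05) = -9.407*h^5 - 4.8775*h^4 + 6.741*h^3 + 14.651*h^2 - 3.6635*h - 4.641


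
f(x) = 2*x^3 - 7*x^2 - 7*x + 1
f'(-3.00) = 89.00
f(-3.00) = -95.00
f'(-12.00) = 1025.00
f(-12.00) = -4379.00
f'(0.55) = -12.88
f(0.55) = -4.63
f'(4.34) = 45.25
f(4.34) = 2.26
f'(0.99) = -14.98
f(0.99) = -10.85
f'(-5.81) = 276.88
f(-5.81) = -586.87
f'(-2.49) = 65.06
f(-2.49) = -55.85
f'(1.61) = -13.99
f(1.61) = -20.07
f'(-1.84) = 39.07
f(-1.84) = -22.28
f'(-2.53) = 66.83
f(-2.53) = -58.48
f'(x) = 6*x^2 - 14*x - 7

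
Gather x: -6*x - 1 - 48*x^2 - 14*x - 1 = -48*x^2 - 20*x - 2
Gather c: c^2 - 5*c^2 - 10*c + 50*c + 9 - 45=-4*c^2 + 40*c - 36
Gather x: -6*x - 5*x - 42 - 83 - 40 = -11*x - 165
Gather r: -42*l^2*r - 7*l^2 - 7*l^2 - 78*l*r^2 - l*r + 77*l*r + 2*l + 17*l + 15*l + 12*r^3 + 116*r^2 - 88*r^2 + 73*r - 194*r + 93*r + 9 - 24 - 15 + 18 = -14*l^2 + 34*l + 12*r^3 + r^2*(28 - 78*l) + r*(-42*l^2 + 76*l - 28) - 12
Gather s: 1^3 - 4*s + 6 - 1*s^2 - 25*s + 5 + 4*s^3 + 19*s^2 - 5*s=4*s^3 + 18*s^2 - 34*s + 12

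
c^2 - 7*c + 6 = (c - 6)*(c - 1)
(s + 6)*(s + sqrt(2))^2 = s^3 + 2*sqrt(2)*s^2 + 6*s^2 + 2*s + 12*sqrt(2)*s + 12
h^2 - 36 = (h - 6)*(h + 6)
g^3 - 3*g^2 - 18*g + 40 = (g - 5)*(g - 2)*(g + 4)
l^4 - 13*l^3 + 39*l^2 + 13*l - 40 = (l - 8)*(l - 5)*(l - 1)*(l + 1)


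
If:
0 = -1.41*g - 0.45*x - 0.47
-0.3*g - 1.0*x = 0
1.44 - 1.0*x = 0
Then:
No Solution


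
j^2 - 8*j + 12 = (j - 6)*(j - 2)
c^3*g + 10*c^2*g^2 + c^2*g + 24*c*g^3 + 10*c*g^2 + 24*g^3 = (c + 4*g)*(c + 6*g)*(c*g + g)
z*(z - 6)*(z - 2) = z^3 - 8*z^2 + 12*z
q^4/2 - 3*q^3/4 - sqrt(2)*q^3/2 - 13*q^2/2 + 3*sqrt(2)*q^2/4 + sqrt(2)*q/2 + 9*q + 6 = (q/2 + sqrt(2))*(q - 2)*(q + 1/2)*(q - 3*sqrt(2))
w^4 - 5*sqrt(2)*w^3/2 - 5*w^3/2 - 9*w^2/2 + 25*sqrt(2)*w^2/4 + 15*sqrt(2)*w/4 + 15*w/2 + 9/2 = (w - 3)*(w + 1/2)*(w - 3*sqrt(2))*(w + sqrt(2)/2)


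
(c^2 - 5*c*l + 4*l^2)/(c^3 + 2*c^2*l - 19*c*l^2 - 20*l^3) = (c - l)/(c^2 + 6*c*l + 5*l^2)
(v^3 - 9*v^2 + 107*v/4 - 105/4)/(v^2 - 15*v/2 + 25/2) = (2*v^2 - 13*v + 21)/(2*(v - 5))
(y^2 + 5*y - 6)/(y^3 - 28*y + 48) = (y - 1)/(y^2 - 6*y + 8)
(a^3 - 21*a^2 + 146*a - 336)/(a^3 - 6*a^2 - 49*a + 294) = (a - 8)/(a + 7)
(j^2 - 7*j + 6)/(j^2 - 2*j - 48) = (-j^2 + 7*j - 6)/(-j^2 + 2*j + 48)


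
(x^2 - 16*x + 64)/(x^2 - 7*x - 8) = (x - 8)/(x + 1)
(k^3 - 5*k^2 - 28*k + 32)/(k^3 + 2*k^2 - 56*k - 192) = (k - 1)/(k + 6)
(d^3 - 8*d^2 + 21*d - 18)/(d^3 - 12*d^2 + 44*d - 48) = (d^2 - 6*d + 9)/(d^2 - 10*d + 24)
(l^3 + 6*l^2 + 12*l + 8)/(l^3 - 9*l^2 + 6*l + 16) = (l^3 + 6*l^2 + 12*l + 8)/(l^3 - 9*l^2 + 6*l + 16)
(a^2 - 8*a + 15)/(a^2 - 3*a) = (a - 5)/a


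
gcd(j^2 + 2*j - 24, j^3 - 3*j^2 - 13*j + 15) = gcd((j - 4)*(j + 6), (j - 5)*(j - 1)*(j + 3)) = 1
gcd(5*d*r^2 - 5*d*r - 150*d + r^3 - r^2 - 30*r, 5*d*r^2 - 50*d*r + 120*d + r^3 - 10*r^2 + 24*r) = 5*d*r - 30*d + r^2 - 6*r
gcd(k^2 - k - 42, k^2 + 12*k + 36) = k + 6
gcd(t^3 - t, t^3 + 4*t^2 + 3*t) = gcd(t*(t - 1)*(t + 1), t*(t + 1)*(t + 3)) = t^2 + t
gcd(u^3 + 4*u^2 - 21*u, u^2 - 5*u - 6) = 1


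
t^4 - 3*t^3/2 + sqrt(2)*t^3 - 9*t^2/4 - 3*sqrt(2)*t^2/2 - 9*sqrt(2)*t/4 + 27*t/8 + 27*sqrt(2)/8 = (t - 3/2)^2*(t + 3/2)*(t + sqrt(2))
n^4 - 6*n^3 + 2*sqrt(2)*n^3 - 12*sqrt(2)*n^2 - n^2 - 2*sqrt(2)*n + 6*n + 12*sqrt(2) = (n - 6)*(n - 1)*(n + 1)*(n + 2*sqrt(2))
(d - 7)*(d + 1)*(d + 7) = d^3 + d^2 - 49*d - 49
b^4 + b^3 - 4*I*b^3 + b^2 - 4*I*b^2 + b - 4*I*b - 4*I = (b - 4*I)*(b + I)*(-I*b - I)*(I*b + 1)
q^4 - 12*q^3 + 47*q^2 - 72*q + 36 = (q - 6)*(q - 3)*(q - 2)*(q - 1)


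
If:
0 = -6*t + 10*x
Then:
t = 5*x/3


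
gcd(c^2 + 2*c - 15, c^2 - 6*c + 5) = 1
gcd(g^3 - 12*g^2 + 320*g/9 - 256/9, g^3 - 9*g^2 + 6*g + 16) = g - 8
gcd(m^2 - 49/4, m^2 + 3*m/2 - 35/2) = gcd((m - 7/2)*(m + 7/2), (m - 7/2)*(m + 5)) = m - 7/2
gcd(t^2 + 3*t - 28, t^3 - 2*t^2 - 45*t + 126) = t + 7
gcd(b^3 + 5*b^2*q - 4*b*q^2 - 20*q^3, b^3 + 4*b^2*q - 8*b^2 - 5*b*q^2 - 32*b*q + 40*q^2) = b + 5*q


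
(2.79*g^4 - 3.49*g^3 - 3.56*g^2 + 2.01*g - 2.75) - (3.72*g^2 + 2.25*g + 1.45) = 2.79*g^4 - 3.49*g^3 - 7.28*g^2 - 0.24*g - 4.2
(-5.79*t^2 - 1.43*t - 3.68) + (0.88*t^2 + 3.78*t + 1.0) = -4.91*t^2 + 2.35*t - 2.68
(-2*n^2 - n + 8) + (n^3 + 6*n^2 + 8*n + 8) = n^3 + 4*n^2 + 7*n + 16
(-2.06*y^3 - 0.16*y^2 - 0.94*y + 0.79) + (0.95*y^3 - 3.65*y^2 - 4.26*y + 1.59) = -1.11*y^3 - 3.81*y^2 - 5.2*y + 2.38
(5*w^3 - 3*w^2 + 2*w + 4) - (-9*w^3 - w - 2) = 14*w^3 - 3*w^2 + 3*w + 6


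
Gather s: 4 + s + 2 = s + 6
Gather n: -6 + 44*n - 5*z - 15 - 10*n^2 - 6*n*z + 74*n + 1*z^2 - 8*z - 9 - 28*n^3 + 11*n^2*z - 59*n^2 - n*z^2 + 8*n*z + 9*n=-28*n^3 + n^2*(11*z - 69) + n*(-z^2 + 2*z + 127) + z^2 - 13*z - 30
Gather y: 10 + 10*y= 10*y + 10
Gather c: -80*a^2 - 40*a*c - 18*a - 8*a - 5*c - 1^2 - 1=-80*a^2 - 26*a + c*(-40*a - 5) - 2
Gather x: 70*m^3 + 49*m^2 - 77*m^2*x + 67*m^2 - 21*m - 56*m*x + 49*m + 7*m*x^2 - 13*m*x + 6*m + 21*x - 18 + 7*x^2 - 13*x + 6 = 70*m^3 + 116*m^2 + 34*m + x^2*(7*m + 7) + x*(-77*m^2 - 69*m + 8) - 12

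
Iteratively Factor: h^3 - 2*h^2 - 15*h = (h)*(h^2 - 2*h - 15) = h*(h + 3)*(h - 5)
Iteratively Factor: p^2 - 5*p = (p - 5)*(p)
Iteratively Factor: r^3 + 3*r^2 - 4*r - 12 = (r - 2)*(r^2 + 5*r + 6) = (r - 2)*(r + 3)*(r + 2)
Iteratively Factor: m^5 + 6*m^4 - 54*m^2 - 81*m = (m)*(m^4 + 6*m^3 - 54*m - 81) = m*(m + 3)*(m^3 + 3*m^2 - 9*m - 27) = m*(m - 3)*(m + 3)*(m^2 + 6*m + 9) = m*(m - 3)*(m + 3)^2*(m + 3)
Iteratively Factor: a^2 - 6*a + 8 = (a - 2)*(a - 4)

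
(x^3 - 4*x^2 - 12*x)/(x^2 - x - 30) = x*(x + 2)/(x + 5)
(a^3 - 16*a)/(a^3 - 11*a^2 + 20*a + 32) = a*(a + 4)/(a^2 - 7*a - 8)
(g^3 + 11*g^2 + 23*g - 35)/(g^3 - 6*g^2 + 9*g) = (g^3 + 11*g^2 + 23*g - 35)/(g*(g^2 - 6*g + 9))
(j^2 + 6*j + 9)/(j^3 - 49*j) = (j^2 + 6*j + 9)/(j*(j^2 - 49))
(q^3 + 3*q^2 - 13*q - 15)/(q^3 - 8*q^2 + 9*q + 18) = (q + 5)/(q - 6)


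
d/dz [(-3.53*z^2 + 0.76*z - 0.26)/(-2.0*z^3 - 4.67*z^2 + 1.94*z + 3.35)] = (-7.06*z^4 + 3.04*z^3 - 4.859*z^2 - 26.0794*z + 3.0504)/(4.0*z^6 + 18.68*z^5 + 14.0489*z^4 - 31.5196*z^3 - 27.5254*z^2 + 12.998*z + 11.2225)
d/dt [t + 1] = 1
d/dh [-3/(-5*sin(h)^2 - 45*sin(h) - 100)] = -3*(2*sin(h) + 9)*cos(h)/(5*(sin(h)^2 + 9*sin(h) + 20)^2)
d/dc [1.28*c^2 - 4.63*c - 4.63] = 2.56*c - 4.63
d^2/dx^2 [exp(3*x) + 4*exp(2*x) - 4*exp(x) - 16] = (9*exp(2*x) + 16*exp(x) - 4)*exp(x)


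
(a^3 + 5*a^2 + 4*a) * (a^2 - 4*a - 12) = a^5 + a^4 - 28*a^3 - 76*a^2 - 48*a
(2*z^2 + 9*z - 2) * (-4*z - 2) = -8*z^3 - 40*z^2 - 10*z + 4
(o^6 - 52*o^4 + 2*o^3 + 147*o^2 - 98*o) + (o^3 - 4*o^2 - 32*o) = o^6 - 52*o^4 + 3*o^3 + 143*o^2 - 130*o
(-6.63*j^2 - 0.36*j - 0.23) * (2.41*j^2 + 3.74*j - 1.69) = -15.9783*j^4 - 25.6638*j^3 + 9.304*j^2 - 0.2518*j + 0.3887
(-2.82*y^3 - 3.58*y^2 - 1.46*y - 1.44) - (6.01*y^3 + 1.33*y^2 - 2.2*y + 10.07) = -8.83*y^3 - 4.91*y^2 + 0.74*y - 11.51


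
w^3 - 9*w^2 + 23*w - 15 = (w - 5)*(w - 3)*(w - 1)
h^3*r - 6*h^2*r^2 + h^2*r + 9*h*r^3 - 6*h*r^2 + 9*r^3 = (h - 3*r)^2*(h*r + r)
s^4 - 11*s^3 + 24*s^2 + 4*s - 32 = (s - 8)*(s - 2)^2*(s + 1)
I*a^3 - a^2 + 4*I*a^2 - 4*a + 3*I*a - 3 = (a + 3)*(a + I)*(I*a + I)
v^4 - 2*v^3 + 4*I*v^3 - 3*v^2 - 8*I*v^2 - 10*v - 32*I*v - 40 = (v - 4)*(v + 2)*(v - I)*(v + 5*I)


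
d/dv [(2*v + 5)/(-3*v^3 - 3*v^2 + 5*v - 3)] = (12*v^3 + 51*v^2 + 30*v - 31)/(9*v^6 + 18*v^5 - 21*v^4 - 12*v^3 + 43*v^2 - 30*v + 9)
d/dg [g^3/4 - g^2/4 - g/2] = 3*g^2/4 - g/2 - 1/2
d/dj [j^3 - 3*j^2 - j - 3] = 3*j^2 - 6*j - 1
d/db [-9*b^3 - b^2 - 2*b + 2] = -27*b^2 - 2*b - 2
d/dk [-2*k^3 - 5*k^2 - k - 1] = -6*k^2 - 10*k - 1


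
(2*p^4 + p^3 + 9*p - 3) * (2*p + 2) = 4*p^5 + 6*p^4 + 2*p^3 + 18*p^2 + 12*p - 6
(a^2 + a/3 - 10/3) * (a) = a^3 + a^2/3 - 10*a/3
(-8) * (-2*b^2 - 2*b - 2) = 16*b^2 + 16*b + 16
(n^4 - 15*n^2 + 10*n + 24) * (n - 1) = n^5 - n^4 - 15*n^3 + 25*n^2 + 14*n - 24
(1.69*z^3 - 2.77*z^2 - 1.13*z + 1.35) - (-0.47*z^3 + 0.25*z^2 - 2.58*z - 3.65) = 2.16*z^3 - 3.02*z^2 + 1.45*z + 5.0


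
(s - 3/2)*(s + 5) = s^2 + 7*s/2 - 15/2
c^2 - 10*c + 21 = (c - 7)*(c - 3)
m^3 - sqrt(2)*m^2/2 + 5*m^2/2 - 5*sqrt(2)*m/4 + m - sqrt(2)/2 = (m + 1/2)*(m + 2)*(m - sqrt(2)/2)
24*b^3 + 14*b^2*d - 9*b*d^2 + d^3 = (-6*b + d)*(-4*b + d)*(b + d)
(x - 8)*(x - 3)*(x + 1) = x^3 - 10*x^2 + 13*x + 24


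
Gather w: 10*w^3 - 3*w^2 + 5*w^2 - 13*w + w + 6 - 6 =10*w^3 + 2*w^2 - 12*w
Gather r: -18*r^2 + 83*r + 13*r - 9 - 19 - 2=-18*r^2 + 96*r - 30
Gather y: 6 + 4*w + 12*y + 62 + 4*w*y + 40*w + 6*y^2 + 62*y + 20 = 44*w + 6*y^2 + y*(4*w + 74) + 88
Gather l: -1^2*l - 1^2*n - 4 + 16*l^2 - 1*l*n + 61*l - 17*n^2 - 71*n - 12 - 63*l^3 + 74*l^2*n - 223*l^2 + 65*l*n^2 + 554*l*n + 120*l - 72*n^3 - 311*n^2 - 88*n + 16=-63*l^3 + l^2*(74*n - 207) + l*(65*n^2 + 553*n + 180) - 72*n^3 - 328*n^2 - 160*n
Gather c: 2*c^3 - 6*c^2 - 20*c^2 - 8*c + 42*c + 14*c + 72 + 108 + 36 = 2*c^3 - 26*c^2 + 48*c + 216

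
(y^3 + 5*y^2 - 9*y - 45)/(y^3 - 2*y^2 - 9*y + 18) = (y + 5)/(y - 2)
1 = 1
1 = 1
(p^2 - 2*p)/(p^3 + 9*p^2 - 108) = p*(p - 2)/(p^3 + 9*p^2 - 108)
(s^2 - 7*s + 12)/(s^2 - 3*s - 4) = (s - 3)/(s + 1)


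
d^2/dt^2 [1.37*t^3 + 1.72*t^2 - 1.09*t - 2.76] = 8.22*t + 3.44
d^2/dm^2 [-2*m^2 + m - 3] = -4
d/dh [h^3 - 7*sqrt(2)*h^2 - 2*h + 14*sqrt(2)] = 3*h^2 - 14*sqrt(2)*h - 2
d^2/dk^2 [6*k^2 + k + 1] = 12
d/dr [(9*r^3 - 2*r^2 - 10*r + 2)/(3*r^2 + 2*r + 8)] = (27*r^4 + 36*r^3 + 242*r^2 - 44*r - 84)/(9*r^4 + 12*r^3 + 52*r^2 + 32*r + 64)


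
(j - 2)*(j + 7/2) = j^2 + 3*j/2 - 7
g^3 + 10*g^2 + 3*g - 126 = (g - 3)*(g + 6)*(g + 7)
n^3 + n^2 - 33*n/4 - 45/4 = (n - 3)*(n + 3/2)*(n + 5/2)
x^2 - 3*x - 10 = (x - 5)*(x + 2)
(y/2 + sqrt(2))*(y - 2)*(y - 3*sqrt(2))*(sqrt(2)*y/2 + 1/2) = sqrt(2)*y^4/4 - sqrt(2)*y^3/2 - y^3/4 - 13*sqrt(2)*y^2/4 + y^2/2 - 3*y + 13*sqrt(2)*y/2 + 6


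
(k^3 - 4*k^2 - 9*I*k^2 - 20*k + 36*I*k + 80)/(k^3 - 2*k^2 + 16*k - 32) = (k^2 + k*(-4 - 5*I) + 20*I)/(k^2 + k*(-2 + 4*I) - 8*I)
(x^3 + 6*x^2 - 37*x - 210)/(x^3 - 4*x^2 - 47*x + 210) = (x + 5)/(x - 5)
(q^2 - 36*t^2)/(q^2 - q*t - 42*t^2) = (q - 6*t)/(q - 7*t)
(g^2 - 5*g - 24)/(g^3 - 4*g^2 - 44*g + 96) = (g + 3)/(g^2 + 4*g - 12)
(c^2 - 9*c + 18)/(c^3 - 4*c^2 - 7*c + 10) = (c^2 - 9*c + 18)/(c^3 - 4*c^2 - 7*c + 10)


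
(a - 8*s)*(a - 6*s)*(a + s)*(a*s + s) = a^4*s - 13*a^3*s^2 + a^3*s + 34*a^2*s^3 - 13*a^2*s^2 + 48*a*s^4 + 34*a*s^3 + 48*s^4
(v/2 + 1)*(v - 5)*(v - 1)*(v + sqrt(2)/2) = v^4/2 - 2*v^3 + sqrt(2)*v^3/4 - 7*v^2/2 - sqrt(2)*v^2 - 7*sqrt(2)*v/4 + 5*v + 5*sqrt(2)/2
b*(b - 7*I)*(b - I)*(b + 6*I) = b^4 - 2*I*b^3 + 41*b^2 - 42*I*b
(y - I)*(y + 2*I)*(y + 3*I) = y^3 + 4*I*y^2 - y + 6*I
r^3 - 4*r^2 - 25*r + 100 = (r - 5)*(r - 4)*(r + 5)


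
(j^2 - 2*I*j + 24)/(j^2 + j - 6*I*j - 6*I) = (j + 4*I)/(j + 1)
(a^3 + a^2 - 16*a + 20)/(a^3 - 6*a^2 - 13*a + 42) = (a^2 + 3*a - 10)/(a^2 - 4*a - 21)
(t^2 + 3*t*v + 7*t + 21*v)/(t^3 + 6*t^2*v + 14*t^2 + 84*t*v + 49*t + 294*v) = (t + 3*v)/(t^2 + 6*t*v + 7*t + 42*v)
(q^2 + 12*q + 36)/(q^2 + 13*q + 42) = (q + 6)/(q + 7)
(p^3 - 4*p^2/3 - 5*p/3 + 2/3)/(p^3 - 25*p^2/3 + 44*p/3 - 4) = (p + 1)/(p - 6)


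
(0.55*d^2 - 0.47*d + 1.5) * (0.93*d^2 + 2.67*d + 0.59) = 0.5115*d^4 + 1.0314*d^3 + 0.4646*d^2 + 3.7277*d + 0.885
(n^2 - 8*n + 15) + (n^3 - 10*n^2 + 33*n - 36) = n^3 - 9*n^2 + 25*n - 21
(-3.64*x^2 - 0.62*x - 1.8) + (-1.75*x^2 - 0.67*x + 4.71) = -5.39*x^2 - 1.29*x + 2.91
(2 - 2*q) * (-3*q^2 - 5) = 6*q^3 - 6*q^2 + 10*q - 10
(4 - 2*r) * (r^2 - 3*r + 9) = -2*r^3 + 10*r^2 - 30*r + 36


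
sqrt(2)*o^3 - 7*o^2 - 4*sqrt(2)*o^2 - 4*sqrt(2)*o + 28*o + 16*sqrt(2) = (o - 4)*(o - 4*sqrt(2))*(sqrt(2)*o + 1)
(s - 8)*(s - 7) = s^2 - 15*s + 56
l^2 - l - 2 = (l - 2)*(l + 1)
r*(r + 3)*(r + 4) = r^3 + 7*r^2 + 12*r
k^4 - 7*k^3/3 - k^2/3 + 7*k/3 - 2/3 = (k - 2)*(k - 1)*(k - 1/3)*(k + 1)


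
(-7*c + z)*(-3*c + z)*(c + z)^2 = 21*c^4 + 32*c^3*z + 2*c^2*z^2 - 8*c*z^3 + z^4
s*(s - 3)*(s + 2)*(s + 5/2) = s^4 + 3*s^3/2 - 17*s^2/2 - 15*s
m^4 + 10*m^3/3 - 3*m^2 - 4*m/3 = m*(m - 1)*(m + 1/3)*(m + 4)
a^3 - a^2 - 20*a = a*(a - 5)*(a + 4)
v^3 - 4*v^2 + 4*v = v*(v - 2)^2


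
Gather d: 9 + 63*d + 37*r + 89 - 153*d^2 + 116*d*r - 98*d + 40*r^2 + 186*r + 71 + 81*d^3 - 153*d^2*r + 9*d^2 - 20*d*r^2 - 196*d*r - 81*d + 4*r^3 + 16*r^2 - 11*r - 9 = 81*d^3 + d^2*(-153*r - 144) + d*(-20*r^2 - 80*r - 116) + 4*r^3 + 56*r^2 + 212*r + 160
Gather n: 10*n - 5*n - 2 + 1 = 5*n - 1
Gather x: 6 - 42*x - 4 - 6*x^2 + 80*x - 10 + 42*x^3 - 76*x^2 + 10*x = 42*x^3 - 82*x^2 + 48*x - 8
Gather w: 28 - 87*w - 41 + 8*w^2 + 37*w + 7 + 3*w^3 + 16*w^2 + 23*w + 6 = 3*w^3 + 24*w^2 - 27*w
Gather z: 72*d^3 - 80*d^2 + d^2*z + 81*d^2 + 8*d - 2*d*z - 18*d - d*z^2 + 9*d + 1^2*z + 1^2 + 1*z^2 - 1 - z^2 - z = 72*d^3 + d^2 - d*z^2 - d + z*(d^2 - 2*d)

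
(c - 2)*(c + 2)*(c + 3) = c^3 + 3*c^2 - 4*c - 12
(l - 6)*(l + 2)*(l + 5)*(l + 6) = l^4 + 7*l^3 - 26*l^2 - 252*l - 360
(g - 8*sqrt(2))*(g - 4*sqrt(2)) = g^2 - 12*sqrt(2)*g + 64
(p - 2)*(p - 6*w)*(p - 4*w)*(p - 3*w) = p^4 - 13*p^3*w - 2*p^3 + 54*p^2*w^2 + 26*p^2*w - 72*p*w^3 - 108*p*w^2 + 144*w^3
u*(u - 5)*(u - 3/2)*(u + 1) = u^4 - 11*u^3/2 + u^2 + 15*u/2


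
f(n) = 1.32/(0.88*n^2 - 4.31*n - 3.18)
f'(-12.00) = 0.00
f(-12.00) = 0.01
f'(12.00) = -0.00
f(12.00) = 0.02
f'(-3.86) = 0.02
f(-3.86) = 0.05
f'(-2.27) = 0.09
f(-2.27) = 0.12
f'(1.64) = 0.03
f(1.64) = -0.17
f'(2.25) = 0.01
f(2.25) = -0.16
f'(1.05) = 0.07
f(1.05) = -0.20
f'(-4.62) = 0.01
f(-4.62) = 0.04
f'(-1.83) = 0.17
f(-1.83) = 0.17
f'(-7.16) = 0.00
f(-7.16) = 0.02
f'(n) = 1.32*(4.31 - 1.76*n)/(0.88*n^2 - 4.31*n - 3.18)^2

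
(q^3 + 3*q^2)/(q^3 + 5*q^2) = (q + 3)/(q + 5)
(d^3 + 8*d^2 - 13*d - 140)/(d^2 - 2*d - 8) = (d^2 + 12*d + 35)/(d + 2)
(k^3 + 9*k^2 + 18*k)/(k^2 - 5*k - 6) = k*(k^2 + 9*k + 18)/(k^2 - 5*k - 6)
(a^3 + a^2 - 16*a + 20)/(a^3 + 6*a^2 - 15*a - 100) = (a^2 - 4*a + 4)/(a^2 + a - 20)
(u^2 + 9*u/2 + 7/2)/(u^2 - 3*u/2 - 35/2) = (u + 1)/(u - 5)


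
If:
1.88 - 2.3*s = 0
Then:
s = 0.82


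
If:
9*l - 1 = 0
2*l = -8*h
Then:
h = -1/36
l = 1/9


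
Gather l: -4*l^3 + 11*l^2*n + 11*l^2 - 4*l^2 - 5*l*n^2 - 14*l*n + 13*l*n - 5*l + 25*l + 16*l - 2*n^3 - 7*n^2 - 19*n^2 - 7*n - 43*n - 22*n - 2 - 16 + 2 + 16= -4*l^3 + l^2*(11*n + 7) + l*(-5*n^2 - n + 36) - 2*n^3 - 26*n^2 - 72*n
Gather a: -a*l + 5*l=-a*l + 5*l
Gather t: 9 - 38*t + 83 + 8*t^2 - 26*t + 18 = 8*t^2 - 64*t + 110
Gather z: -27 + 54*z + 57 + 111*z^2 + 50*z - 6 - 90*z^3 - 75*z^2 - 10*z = -90*z^3 + 36*z^2 + 94*z + 24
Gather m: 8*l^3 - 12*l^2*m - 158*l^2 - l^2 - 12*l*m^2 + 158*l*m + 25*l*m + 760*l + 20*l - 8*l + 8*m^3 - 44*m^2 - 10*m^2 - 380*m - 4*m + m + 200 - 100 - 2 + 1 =8*l^3 - 159*l^2 + 772*l + 8*m^3 + m^2*(-12*l - 54) + m*(-12*l^2 + 183*l - 383) + 99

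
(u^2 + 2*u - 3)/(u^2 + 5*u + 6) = (u - 1)/(u + 2)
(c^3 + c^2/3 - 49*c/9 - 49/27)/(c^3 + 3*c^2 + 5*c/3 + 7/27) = (3*c - 7)/(3*c + 1)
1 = 1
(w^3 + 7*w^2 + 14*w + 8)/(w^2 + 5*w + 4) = w + 2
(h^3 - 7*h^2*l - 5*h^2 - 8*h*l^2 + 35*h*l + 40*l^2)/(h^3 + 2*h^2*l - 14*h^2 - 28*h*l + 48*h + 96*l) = (h^3 - 7*h^2*l - 5*h^2 - 8*h*l^2 + 35*h*l + 40*l^2)/(h^3 + 2*h^2*l - 14*h^2 - 28*h*l + 48*h + 96*l)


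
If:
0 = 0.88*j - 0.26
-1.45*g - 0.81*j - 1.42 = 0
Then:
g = -1.14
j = 0.30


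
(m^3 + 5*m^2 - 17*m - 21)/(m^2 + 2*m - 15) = (m^2 + 8*m + 7)/(m + 5)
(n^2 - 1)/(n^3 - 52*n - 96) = (1 - n^2)/(-n^3 + 52*n + 96)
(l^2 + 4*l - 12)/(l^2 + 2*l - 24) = (l - 2)/(l - 4)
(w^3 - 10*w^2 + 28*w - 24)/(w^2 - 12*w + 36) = (w^2 - 4*w + 4)/(w - 6)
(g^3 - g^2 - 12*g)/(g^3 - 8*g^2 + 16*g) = (g + 3)/(g - 4)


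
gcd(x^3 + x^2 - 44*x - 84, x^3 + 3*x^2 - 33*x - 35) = 1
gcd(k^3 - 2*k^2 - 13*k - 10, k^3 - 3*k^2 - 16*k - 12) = k^2 + 3*k + 2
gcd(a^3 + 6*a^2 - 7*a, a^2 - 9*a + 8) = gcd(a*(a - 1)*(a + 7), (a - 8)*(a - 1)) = a - 1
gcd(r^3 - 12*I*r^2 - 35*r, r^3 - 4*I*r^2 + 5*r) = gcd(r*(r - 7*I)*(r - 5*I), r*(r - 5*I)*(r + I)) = r^2 - 5*I*r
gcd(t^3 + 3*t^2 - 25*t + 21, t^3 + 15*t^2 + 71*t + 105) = t + 7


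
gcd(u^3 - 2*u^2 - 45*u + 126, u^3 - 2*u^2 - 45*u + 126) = u^3 - 2*u^2 - 45*u + 126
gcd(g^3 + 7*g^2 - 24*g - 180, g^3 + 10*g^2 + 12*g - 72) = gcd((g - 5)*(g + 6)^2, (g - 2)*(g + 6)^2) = g^2 + 12*g + 36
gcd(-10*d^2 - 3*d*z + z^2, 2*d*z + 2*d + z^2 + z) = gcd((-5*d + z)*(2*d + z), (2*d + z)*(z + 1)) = 2*d + z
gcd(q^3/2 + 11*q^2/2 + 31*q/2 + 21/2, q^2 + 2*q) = 1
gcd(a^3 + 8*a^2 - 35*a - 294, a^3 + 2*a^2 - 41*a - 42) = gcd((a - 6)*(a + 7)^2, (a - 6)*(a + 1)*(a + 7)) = a^2 + a - 42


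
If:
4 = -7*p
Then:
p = -4/7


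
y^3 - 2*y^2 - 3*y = y*(y - 3)*(y + 1)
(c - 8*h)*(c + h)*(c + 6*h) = c^3 - c^2*h - 50*c*h^2 - 48*h^3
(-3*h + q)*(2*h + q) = -6*h^2 - h*q + q^2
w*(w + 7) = w^2 + 7*w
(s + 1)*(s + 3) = s^2 + 4*s + 3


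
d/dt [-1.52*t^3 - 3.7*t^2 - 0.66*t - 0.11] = -4.56*t^2 - 7.4*t - 0.66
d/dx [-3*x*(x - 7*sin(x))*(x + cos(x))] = 3*x*(x - 7*sin(x))*(sin(x) - 1) + 3*x*(x + cos(x))*(7*cos(x) - 1) - 3*(x - 7*sin(x))*(x + cos(x))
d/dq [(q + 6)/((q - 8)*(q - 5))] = (-q^2 - 12*q + 118)/(q^4 - 26*q^3 + 249*q^2 - 1040*q + 1600)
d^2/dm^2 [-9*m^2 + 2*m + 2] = -18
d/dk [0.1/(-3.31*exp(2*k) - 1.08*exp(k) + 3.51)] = (0.662*exp(k) + 0.108)*exp(k)/(3.31*exp(2*k) + 1.08*exp(k) - 3.51)^2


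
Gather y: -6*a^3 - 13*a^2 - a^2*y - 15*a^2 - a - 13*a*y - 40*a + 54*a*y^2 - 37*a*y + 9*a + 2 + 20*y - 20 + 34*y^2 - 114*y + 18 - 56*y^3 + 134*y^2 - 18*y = -6*a^3 - 28*a^2 - 32*a - 56*y^3 + y^2*(54*a + 168) + y*(-a^2 - 50*a - 112)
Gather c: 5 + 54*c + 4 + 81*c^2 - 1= 81*c^2 + 54*c + 8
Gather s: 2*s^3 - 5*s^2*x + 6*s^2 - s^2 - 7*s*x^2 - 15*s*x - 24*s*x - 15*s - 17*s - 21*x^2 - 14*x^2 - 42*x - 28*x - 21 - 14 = 2*s^3 + s^2*(5 - 5*x) + s*(-7*x^2 - 39*x - 32) - 35*x^2 - 70*x - 35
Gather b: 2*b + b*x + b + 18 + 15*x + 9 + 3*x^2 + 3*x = b*(x + 3) + 3*x^2 + 18*x + 27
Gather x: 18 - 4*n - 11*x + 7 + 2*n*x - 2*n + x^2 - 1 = -6*n + x^2 + x*(2*n - 11) + 24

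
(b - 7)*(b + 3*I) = b^2 - 7*b + 3*I*b - 21*I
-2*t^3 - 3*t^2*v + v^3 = (-2*t + v)*(t + v)^2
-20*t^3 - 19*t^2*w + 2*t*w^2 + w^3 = (-4*t + w)*(t + w)*(5*t + w)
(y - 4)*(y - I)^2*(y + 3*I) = y^4 - 4*y^3 + I*y^3 + 5*y^2 - 4*I*y^2 - 20*y - 3*I*y + 12*I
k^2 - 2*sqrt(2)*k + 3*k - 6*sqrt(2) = (k + 3)*(k - 2*sqrt(2))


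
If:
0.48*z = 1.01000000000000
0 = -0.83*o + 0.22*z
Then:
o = 0.56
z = 2.10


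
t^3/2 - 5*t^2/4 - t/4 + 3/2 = (t/2 + 1/2)*(t - 2)*(t - 3/2)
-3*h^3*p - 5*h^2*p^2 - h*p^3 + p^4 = p*(-3*h + p)*(h + p)^2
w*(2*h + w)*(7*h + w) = 14*h^2*w + 9*h*w^2 + w^3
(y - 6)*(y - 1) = y^2 - 7*y + 6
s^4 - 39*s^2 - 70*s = s*(s - 7)*(s + 2)*(s + 5)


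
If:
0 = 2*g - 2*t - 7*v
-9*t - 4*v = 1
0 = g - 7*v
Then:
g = -14/71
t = -7/71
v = -2/71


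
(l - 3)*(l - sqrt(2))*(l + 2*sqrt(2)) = l^3 - 3*l^2 + sqrt(2)*l^2 - 3*sqrt(2)*l - 4*l + 12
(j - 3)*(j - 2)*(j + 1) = j^3 - 4*j^2 + j + 6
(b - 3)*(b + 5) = b^2 + 2*b - 15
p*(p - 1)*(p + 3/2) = p^3 + p^2/2 - 3*p/2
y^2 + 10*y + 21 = (y + 3)*(y + 7)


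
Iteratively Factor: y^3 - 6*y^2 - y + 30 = (y + 2)*(y^2 - 8*y + 15) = (y - 3)*(y + 2)*(y - 5)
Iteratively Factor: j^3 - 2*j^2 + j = (j - 1)*(j^2 - j) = (j - 1)^2*(j)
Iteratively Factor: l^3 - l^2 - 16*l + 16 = (l - 1)*(l^2 - 16) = (l - 4)*(l - 1)*(l + 4)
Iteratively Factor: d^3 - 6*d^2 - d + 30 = (d - 3)*(d^2 - 3*d - 10) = (d - 3)*(d + 2)*(d - 5)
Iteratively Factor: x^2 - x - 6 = (x - 3)*(x + 2)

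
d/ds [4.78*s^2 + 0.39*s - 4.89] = 9.56*s + 0.39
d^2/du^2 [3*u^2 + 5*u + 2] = 6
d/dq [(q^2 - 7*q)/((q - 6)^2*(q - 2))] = (-q^3 + 8*q^2 + 10*q - 84)/(q^5 - 22*q^4 + 184*q^3 - 720*q^2 + 1296*q - 864)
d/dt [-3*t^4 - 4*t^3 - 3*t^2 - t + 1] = -12*t^3 - 12*t^2 - 6*t - 1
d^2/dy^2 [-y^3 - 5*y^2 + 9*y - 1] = -6*y - 10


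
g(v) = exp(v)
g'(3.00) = 20.09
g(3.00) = 20.09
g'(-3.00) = 0.05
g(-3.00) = 0.05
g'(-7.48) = 0.00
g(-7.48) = 0.00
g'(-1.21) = 0.30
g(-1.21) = 0.30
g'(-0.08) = 0.92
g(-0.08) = 0.92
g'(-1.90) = 0.15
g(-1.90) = 0.15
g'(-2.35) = 0.10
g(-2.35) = 0.10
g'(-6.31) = 0.00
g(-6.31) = 0.00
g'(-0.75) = 0.47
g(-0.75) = 0.47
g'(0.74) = 2.10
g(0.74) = 2.10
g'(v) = exp(v)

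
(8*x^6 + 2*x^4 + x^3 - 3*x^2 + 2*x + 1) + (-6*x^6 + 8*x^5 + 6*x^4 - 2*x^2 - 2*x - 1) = 2*x^6 + 8*x^5 + 8*x^4 + x^3 - 5*x^2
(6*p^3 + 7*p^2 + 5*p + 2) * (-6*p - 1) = -36*p^4 - 48*p^3 - 37*p^2 - 17*p - 2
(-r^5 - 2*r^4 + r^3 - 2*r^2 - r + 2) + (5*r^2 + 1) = -r^5 - 2*r^4 + r^3 + 3*r^2 - r + 3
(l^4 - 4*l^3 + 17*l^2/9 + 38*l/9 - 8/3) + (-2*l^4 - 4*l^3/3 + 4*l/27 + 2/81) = -l^4 - 16*l^3/3 + 17*l^2/9 + 118*l/27 - 214/81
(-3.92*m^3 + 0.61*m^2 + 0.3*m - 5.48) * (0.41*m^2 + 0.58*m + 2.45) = -1.6072*m^5 - 2.0235*m^4 - 9.1272*m^3 - 0.5783*m^2 - 2.4434*m - 13.426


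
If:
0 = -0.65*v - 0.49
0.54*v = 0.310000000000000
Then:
No Solution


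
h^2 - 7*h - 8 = (h - 8)*(h + 1)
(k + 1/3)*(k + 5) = k^2 + 16*k/3 + 5/3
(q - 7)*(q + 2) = q^2 - 5*q - 14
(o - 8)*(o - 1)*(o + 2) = o^3 - 7*o^2 - 10*o + 16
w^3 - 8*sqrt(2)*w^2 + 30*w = w*(w - 5*sqrt(2))*(w - 3*sqrt(2))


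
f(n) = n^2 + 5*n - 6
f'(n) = 2*n + 5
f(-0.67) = -8.90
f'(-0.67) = 3.66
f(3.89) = 28.58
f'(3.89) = 12.78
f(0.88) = -0.83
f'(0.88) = 6.76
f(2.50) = 12.75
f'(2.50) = 10.00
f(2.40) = 11.76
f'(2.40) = 9.80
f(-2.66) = -12.22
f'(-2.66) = -0.32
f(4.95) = 43.25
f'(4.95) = 14.90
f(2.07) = 8.63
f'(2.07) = 9.14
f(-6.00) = 0.00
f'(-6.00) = -7.00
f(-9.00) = 30.00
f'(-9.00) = -13.00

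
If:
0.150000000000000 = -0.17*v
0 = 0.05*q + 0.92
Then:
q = -18.40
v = -0.88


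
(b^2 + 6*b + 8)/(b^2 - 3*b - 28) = (b + 2)/(b - 7)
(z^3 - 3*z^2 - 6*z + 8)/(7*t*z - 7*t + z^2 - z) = (z^2 - 2*z - 8)/(7*t + z)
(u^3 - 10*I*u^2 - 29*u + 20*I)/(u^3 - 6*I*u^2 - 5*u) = (u - 4*I)/u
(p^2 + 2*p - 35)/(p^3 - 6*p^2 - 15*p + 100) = (p + 7)/(p^2 - p - 20)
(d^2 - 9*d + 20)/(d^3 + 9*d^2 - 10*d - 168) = (d - 5)/(d^2 + 13*d + 42)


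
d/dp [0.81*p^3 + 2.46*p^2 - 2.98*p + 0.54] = 2.43*p^2 + 4.92*p - 2.98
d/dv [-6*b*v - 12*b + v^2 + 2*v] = -6*b + 2*v + 2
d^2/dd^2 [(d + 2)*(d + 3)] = 2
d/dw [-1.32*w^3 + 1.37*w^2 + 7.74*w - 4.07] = -3.96*w^2 + 2.74*w + 7.74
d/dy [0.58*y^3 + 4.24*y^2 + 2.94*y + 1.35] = 1.74*y^2 + 8.48*y + 2.94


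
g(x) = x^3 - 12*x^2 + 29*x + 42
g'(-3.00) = 128.00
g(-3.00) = -180.00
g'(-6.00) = 281.00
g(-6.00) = -780.00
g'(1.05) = 7.11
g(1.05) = 60.38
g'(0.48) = 18.17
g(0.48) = 53.27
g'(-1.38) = 67.83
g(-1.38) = -23.50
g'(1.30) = 2.87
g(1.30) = 61.62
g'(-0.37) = 38.29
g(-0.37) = 29.58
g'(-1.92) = 86.14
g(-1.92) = -64.99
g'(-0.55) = 43.11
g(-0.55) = 22.25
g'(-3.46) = 147.95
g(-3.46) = -243.42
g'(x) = 3*x^2 - 24*x + 29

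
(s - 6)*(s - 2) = s^2 - 8*s + 12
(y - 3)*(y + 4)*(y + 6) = y^3 + 7*y^2 - 6*y - 72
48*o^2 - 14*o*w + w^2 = (-8*o + w)*(-6*o + w)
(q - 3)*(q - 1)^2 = q^3 - 5*q^2 + 7*q - 3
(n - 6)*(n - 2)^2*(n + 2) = n^4 - 8*n^3 + 8*n^2 + 32*n - 48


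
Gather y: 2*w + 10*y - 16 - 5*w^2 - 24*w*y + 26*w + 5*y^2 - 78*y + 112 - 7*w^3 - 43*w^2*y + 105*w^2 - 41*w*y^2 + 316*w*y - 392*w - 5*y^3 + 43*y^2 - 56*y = -7*w^3 + 100*w^2 - 364*w - 5*y^3 + y^2*(48 - 41*w) + y*(-43*w^2 + 292*w - 124) + 96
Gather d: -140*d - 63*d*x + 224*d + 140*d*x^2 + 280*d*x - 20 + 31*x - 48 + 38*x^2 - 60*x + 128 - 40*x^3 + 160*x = d*(140*x^2 + 217*x + 84) - 40*x^3 + 38*x^2 + 131*x + 60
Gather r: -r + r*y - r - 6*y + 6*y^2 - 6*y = r*(y - 2) + 6*y^2 - 12*y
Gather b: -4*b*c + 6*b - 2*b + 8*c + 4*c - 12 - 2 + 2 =b*(4 - 4*c) + 12*c - 12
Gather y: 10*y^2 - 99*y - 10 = 10*y^2 - 99*y - 10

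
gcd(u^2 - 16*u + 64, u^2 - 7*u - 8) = u - 8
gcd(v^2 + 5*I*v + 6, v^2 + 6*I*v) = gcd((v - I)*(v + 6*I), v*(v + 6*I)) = v + 6*I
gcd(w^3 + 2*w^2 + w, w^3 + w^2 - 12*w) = w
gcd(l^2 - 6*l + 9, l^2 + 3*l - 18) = l - 3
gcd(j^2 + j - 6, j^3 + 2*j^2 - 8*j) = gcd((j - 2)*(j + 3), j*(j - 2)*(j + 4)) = j - 2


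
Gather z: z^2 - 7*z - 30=z^2 - 7*z - 30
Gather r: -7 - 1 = -8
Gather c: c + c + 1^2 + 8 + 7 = 2*c + 16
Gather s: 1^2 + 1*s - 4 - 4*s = -3*s - 3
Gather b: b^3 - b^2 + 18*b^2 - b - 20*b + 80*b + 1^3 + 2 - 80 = b^3 + 17*b^2 + 59*b - 77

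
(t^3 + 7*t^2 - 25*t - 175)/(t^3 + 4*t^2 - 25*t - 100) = (t + 7)/(t + 4)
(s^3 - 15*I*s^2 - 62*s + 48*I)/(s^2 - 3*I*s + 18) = (s^2 - 9*I*s - 8)/(s + 3*I)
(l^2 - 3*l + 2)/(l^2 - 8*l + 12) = (l - 1)/(l - 6)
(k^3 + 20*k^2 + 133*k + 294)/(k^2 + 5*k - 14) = (k^2 + 13*k + 42)/(k - 2)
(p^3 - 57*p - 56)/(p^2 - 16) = (p^3 - 57*p - 56)/(p^2 - 16)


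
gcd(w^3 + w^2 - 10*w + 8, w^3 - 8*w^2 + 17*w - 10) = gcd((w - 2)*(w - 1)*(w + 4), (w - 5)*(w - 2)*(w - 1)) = w^2 - 3*w + 2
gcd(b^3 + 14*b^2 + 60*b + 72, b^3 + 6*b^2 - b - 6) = b + 6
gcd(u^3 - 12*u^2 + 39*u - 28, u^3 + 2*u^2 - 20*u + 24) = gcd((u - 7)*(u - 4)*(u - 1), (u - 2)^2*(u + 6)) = 1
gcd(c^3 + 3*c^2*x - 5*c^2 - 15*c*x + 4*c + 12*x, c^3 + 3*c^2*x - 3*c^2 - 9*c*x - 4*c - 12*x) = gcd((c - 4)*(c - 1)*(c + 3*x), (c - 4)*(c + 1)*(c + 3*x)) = c^2 + 3*c*x - 4*c - 12*x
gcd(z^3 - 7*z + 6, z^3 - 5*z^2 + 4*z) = z - 1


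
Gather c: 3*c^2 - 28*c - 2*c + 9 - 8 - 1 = 3*c^2 - 30*c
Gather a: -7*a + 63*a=56*a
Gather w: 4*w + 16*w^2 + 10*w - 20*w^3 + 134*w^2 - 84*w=-20*w^3 + 150*w^2 - 70*w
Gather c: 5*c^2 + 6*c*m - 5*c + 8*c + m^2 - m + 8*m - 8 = 5*c^2 + c*(6*m + 3) + m^2 + 7*m - 8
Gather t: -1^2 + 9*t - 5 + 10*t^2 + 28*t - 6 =10*t^2 + 37*t - 12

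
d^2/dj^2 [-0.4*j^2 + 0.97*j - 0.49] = -0.800000000000000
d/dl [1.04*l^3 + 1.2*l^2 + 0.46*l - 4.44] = 3.12*l^2 + 2.4*l + 0.46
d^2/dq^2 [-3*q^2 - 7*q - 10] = -6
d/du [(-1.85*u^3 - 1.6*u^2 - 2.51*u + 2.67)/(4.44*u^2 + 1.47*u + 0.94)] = (-8.21400000000001*u^4 - 5.439*u^3 + 3.5754*u^2 - 26.7176*u - 6.2843)/(19.7136*u^4 + 13.0536*u^3 + 10.5081*u^2 + 2.7636*u + 0.8836)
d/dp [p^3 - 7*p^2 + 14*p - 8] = 3*p^2 - 14*p + 14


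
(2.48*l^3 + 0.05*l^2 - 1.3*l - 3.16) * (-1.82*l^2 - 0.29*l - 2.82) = -4.5136*l^5 - 0.8102*l^4 - 4.6421*l^3 + 5.9872*l^2 + 4.5824*l + 8.9112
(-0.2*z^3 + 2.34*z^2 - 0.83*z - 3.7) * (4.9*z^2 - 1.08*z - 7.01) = -0.98*z^5 + 11.682*z^4 - 5.1922*z^3 - 33.637*z^2 + 9.8143*z + 25.937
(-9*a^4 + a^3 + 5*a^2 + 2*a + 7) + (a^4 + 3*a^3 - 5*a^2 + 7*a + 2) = -8*a^4 + 4*a^3 + 9*a + 9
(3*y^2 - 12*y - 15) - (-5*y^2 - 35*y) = 8*y^2 + 23*y - 15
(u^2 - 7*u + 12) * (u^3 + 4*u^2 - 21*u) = u^5 - 3*u^4 - 37*u^3 + 195*u^2 - 252*u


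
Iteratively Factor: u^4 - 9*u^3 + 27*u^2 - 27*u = (u - 3)*(u^3 - 6*u^2 + 9*u) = u*(u - 3)*(u^2 - 6*u + 9) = u*(u - 3)^2*(u - 3)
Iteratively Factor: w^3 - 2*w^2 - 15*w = (w - 5)*(w^2 + 3*w) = w*(w - 5)*(w + 3)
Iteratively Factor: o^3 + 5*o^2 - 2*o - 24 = (o - 2)*(o^2 + 7*o + 12) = (o - 2)*(o + 3)*(o + 4)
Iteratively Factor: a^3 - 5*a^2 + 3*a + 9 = (a - 3)*(a^2 - 2*a - 3) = (a - 3)*(a + 1)*(a - 3)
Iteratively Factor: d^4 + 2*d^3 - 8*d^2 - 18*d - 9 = (d - 3)*(d^3 + 5*d^2 + 7*d + 3) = (d - 3)*(d + 3)*(d^2 + 2*d + 1) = (d - 3)*(d + 1)*(d + 3)*(d + 1)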